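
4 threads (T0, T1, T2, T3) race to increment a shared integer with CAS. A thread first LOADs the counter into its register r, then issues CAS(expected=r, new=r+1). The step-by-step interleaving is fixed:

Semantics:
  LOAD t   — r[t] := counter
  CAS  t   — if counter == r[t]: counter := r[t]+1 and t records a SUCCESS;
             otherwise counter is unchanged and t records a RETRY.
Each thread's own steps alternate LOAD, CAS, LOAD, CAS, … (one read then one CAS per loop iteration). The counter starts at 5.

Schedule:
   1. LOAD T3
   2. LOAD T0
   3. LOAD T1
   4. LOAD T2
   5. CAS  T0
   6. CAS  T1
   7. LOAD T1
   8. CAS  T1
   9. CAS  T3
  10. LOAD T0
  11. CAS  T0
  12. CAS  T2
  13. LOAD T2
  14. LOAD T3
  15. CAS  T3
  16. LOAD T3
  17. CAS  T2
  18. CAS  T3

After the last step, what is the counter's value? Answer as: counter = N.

counter = 10

T3 LOAD — after: cnt=5, r=5 — load
T0 LOAD — after: cnt=5, r=5 — load
T1 LOAD — after: cnt=5, r=5 — load
T2 LOAD — after: cnt=5, r=5 — load
T0 CAS — after: cnt=6, r=5 — ok
T1 CAS — after: cnt=6, r=5 — retry
T1 LOAD — after: cnt=6, r=6 — load
T1 CAS — after: cnt=7, r=6 — ok
T3 CAS — after: cnt=7, r=5 — retry
T0 LOAD — after: cnt=7, r=7 — load
T0 CAS — after: cnt=8, r=7 — ok
T2 CAS — after: cnt=8, r=5 — retry
T2 LOAD — after: cnt=8, r=8 — load
T3 LOAD — after: cnt=8, r=8 — load
T3 CAS — after: cnt=9, r=8 — ok
T3 LOAD — after: cnt=9, r=9 — load
T2 CAS — after: cnt=9, r=8 — retry
T3 CAS — after: cnt=10, r=9 — ok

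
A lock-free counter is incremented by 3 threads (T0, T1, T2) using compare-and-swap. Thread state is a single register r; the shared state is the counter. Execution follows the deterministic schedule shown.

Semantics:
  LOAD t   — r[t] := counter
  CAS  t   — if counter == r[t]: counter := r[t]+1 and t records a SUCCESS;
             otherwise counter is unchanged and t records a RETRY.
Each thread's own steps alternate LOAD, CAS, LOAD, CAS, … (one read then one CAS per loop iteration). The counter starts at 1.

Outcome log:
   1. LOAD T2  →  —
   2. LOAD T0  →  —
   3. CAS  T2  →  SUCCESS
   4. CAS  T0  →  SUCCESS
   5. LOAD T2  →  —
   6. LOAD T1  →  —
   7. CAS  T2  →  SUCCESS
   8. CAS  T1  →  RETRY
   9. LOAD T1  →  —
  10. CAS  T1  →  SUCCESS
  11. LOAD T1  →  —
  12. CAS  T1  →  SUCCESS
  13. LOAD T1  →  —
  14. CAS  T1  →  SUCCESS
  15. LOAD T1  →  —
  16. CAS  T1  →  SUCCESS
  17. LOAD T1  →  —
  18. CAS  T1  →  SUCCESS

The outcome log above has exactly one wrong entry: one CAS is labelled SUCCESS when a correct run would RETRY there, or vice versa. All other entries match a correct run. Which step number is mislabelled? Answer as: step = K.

Reference trace:
T2 LOAD — after: cnt=1, r=1 — load
T0 LOAD — after: cnt=1, r=1 — load
T2 CAS — after: cnt=2, r=1 — ok
T0 CAS — after: cnt=2, r=1 — retry
T2 LOAD — after: cnt=2, r=2 — load
T1 LOAD — after: cnt=2, r=2 — load
T2 CAS — after: cnt=3, r=2 — ok
T1 CAS — after: cnt=3, r=2 — retry
T1 LOAD — after: cnt=3, r=3 — load
T1 CAS — after: cnt=4, r=3 — ok
T1 LOAD — after: cnt=4, r=4 — load
T1 CAS — after: cnt=5, r=4 — ok
T1 LOAD — after: cnt=5, r=5 — load
T1 CAS — after: cnt=6, r=5 — ok
T1 LOAD — after: cnt=6, r=6 — load
T1 CAS — after: cnt=7, r=6 — ok
T1 LOAD — after: cnt=7, r=7 — load
T1 CAS — after: cnt=8, r=7 — ok
Flip is step 4.

step = 4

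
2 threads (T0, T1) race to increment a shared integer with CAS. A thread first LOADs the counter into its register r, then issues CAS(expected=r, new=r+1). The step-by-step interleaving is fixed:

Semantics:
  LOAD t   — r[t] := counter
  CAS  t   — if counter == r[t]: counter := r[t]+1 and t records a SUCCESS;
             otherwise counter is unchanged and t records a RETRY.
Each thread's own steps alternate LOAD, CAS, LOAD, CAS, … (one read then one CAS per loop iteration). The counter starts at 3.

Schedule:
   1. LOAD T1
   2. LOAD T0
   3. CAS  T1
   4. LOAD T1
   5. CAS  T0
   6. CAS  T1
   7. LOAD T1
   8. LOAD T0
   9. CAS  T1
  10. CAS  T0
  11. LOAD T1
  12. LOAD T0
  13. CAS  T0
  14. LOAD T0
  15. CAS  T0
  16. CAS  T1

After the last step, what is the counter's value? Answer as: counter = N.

T1 LOAD — after: cnt=3, r=3 — load
T0 LOAD — after: cnt=3, r=3 — load
T1 CAS — after: cnt=4, r=3 — ok
T1 LOAD — after: cnt=4, r=4 — load
T0 CAS — after: cnt=4, r=3 — retry
T1 CAS — after: cnt=5, r=4 — ok
T1 LOAD — after: cnt=5, r=5 — load
T0 LOAD — after: cnt=5, r=5 — load
T1 CAS — after: cnt=6, r=5 — ok
T0 CAS — after: cnt=6, r=5 — retry
T1 LOAD — after: cnt=6, r=6 — load
T0 LOAD — after: cnt=6, r=6 — load
T0 CAS — after: cnt=7, r=6 — ok
T0 LOAD — after: cnt=7, r=7 — load
T0 CAS — after: cnt=8, r=7 — ok
T1 CAS — after: cnt=8, r=6 — retry

counter = 8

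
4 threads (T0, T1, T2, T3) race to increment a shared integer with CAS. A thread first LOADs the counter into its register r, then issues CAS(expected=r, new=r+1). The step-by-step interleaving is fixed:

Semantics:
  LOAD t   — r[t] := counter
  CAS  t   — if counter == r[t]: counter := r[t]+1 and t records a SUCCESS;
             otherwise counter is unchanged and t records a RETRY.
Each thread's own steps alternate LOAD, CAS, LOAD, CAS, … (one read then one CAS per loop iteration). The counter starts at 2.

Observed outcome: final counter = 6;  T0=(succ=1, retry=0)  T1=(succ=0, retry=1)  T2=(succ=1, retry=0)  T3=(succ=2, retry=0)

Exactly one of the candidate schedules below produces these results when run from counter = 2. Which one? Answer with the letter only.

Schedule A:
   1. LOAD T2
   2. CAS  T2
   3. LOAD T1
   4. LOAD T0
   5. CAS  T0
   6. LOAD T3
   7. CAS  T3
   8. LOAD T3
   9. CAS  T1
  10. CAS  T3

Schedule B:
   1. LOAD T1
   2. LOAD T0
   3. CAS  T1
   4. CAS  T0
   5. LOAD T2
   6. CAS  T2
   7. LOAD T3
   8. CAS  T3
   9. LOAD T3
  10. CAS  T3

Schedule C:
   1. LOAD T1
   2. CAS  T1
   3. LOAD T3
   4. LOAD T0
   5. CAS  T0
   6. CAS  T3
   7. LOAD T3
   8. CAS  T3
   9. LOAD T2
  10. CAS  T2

Tracing schedule A:
T2 LOAD — after: cnt=2, r=2 — load
T2 CAS — after: cnt=3, r=2 — ok
T1 LOAD — after: cnt=3, r=3 — load
T0 LOAD — after: cnt=3, r=3 — load
T0 CAS — after: cnt=4, r=3 — ok
T3 LOAD — after: cnt=4, r=4 — load
T3 CAS — after: cnt=5, r=4 — ok
T3 LOAD — after: cnt=5, r=5 — load
T1 CAS — after: cnt=5, r=3 — retry
T3 CAS — after: cnt=6, r=5 — ok

A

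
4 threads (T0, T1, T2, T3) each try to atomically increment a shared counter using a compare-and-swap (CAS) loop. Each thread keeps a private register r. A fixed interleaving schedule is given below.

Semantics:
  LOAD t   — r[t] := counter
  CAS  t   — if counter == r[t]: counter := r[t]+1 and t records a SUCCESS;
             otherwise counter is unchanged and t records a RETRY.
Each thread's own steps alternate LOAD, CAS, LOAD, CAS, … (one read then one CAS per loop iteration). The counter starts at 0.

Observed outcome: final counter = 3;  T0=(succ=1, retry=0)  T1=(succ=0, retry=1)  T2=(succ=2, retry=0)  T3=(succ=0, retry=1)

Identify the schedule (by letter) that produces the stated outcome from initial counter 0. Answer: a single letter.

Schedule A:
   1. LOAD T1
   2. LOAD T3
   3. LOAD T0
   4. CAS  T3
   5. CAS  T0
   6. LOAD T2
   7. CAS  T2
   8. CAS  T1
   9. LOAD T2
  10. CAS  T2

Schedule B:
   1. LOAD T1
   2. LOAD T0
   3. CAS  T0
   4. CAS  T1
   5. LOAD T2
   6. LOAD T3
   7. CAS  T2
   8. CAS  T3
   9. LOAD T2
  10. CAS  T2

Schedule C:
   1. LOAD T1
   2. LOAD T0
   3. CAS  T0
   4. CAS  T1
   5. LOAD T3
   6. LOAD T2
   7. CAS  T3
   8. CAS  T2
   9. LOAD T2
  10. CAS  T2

B

Simulating candidate B:
[1] T1.load  rd  (counter 0, T1.r 0)
[2] T0.load  rd  (counter 0, T0.r 0)
[3] T0.cas  hit  (counter 1, T0.r 0)
[4] T1.cas  miss  (counter 1, T1.r 0)
[5] T2.load  rd  (counter 1, T2.r 1)
[6] T3.load  rd  (counter 1, T3.r 1)
[7] T2.cas  hit  (counter 2, T2.r 1)
[8] T3.cas  miss  (counter 2, T3.r 1)
[9] T2.load  rd  (counter 2, T2.r 2)
[10] T2.cas  hit  (counter 3, T2.r 2)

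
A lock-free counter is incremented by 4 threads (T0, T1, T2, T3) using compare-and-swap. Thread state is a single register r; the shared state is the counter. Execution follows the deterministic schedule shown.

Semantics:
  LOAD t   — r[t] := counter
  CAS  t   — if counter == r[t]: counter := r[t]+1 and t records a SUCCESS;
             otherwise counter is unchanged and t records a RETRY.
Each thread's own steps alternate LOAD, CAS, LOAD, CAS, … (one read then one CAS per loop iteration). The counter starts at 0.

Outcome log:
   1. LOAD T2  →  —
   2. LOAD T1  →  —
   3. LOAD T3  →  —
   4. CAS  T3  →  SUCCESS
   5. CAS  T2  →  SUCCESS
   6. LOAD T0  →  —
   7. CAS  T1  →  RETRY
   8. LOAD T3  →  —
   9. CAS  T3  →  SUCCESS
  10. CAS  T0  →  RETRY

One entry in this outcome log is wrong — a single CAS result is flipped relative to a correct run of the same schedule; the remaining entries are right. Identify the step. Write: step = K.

step = 5

Correct run:
1. LOAD T2 → mem=0 r[T2]=0 [LOAD]
2. LOAD T1 → mem=0 r[T1]=0 [LOAD]
3. LOAD T3 → mem=0 r[T3]=0 [LOAD]
4. CAS T3 → mem=1 r[T3]=0 [OK]
5. CAS T2 → mem=1 r[T2]=0 [RETRY]
6. LOAD T0 → mem=1 r[T0]=1 [LOAD]
7. CAS T1 → mem=1 r[T1]=0 [RETRY]
8. LOAD T3 → mem=1 r[T3]=1 [LOAD]
9. CAS T3 → mem=2 r[T3]=1 [OK]
10. CAS T0 → mem=2 r[T0]=1 [RETRY]
Flip is step 5.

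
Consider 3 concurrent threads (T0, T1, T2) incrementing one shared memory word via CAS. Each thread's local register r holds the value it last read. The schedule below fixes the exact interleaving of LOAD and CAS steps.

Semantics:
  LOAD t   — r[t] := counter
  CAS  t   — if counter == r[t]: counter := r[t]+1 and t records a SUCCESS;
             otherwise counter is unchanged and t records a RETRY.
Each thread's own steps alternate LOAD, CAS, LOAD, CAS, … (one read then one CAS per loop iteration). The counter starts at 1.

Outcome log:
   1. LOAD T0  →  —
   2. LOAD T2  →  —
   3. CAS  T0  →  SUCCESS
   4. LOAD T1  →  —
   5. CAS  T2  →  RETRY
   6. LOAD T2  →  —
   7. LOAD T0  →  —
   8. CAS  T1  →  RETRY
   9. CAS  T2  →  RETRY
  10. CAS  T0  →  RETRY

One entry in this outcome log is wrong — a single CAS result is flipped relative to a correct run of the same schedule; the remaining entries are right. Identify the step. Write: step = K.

step = 8

Re-executing:
   1) LOAD T0:  M=1  r_T0=1
   2) LOAD T2:  M=1  r_T2=1
   3) CAS  T0:  M=2  r_T0=1 ✓
   4) LOAD T1:  M=2  r_T1=2
   5) CAS  T2:  M=2  r_T2=1 ✗
   6) LOAD T2:  M=2  r_T2=2
   7) LOAD T0:  M=2  r_T0=2
   8) CAS  T1:  M=3  r_T1=2 ✓
   9) CAS  T2:  M=3  r_T2=2 ✗
  10) CAS  T0:  M=3  r_T0=2 ✗
Log disagrees first at step 8.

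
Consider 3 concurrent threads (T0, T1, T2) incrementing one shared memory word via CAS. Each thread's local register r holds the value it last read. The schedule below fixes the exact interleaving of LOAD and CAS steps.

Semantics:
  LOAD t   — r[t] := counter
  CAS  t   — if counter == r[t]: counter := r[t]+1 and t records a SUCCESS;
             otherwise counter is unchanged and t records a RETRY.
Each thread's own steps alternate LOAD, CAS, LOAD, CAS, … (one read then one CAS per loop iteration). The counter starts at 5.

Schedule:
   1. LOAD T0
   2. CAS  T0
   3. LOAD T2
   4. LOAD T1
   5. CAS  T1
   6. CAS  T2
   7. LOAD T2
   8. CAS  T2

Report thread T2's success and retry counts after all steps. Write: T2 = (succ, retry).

#1 T0 reads 5
#2 T0 CAS(5→6) writes; counter now 6
#3 T2 reads 6
#4 T1 reads 6
#5 T1 CAS(6→7) writes; counter now 7
#6 T2 CAS(6→7) fails; counter now 7
#7 T2 reads 7
#8 T2 CAS(7→8) writes; counter now 8

T2 = (1, 1)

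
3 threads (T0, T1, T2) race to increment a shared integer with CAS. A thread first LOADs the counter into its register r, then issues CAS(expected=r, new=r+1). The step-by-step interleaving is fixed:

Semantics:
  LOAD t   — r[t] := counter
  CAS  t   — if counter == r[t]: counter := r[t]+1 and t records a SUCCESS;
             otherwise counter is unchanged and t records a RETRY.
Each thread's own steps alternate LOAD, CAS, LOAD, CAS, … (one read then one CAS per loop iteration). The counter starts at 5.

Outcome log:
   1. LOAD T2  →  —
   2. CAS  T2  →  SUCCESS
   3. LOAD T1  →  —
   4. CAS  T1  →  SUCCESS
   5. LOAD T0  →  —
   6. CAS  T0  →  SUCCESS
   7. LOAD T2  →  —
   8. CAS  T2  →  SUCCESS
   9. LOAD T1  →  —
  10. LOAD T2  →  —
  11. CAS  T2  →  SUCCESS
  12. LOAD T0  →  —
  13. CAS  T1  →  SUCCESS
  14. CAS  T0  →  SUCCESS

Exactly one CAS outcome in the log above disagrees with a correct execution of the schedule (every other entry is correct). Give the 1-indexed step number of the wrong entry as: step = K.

Correct run:
[1] T2.load  rd  (counter 5, T2.r 5)
[2] T2.cas  hit  (counter 6, T2.r 5)
[3] T1.load  rd  (counter 6, T1.r 6)
[4] T1.cas  hit  (counter 7, T1.r 6)
[5] T0.load  rd  (counter 7, T0.r 7)
[6] T0.cas  hit  (counter 8, T0.r 7)
[7] T2.load  rd  (counter 8, T2.r 8)
[8] T2.cas  hit  (counter 9, T2.r 8)
[9] T1.load  rd  (counter 9, T1.r 9)
[10] T2.load  rd  (counter 9, T2.r 9)
[11] T2.cas  hit  (counter 10, T2.r 9)
[12] T0.load  rd  (counter 10, T0.r 10)
[13] T1.cas  miss  (counter 10, T1.r 9)
[14] T0.cas  hit  (counter 11, T0.r 10)
Mismatch at 13.

step = 13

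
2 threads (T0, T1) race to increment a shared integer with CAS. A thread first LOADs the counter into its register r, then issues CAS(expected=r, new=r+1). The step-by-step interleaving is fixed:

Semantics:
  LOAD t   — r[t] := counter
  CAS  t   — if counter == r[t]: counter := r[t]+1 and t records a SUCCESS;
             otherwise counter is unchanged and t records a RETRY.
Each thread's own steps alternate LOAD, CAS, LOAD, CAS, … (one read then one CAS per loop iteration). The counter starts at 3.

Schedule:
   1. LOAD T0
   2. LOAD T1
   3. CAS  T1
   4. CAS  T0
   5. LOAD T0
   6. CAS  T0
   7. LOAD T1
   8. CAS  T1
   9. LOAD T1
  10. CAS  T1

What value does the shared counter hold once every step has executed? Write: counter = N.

counter = 7

T0 LOAD — after: cnt=3, r=3 — load
T1 LOAD — after: cnt=3, r=3 — load
T1 CAS — after: cnt=4, r=3 — ok
T0 CAS — after: cnt=4, r=3 — retry
T0 LOAD — after: cnt=4, r=4 — load
T0 CAS — after: cnt=5, r=4 — ok
T1 LOAD — after: cnt=5, r=5 — load
T1 CAS — after: cnt=6, r=5 — ok
T1 LOAD — after: cnt=6, r=6 — load
T1 CAS — after: cnt=7, r=6 — ok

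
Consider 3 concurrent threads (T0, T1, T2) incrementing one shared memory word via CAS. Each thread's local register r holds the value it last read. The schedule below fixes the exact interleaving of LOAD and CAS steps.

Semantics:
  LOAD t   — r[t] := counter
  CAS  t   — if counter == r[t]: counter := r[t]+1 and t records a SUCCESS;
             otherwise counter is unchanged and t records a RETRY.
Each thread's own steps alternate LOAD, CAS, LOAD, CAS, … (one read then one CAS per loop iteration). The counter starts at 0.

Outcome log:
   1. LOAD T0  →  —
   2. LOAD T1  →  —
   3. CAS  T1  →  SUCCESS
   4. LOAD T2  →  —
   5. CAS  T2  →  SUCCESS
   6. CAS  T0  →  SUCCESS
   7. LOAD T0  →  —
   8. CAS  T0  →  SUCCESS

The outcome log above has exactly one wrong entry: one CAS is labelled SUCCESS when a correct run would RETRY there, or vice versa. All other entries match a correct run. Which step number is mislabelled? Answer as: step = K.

step = 6

Correct run:
T0 LOAD — after: cnt=0, r=0 — load
T1 LOAD — after: cnt=0, r=0 — load
T1 CAS — after: cnt=1, r=0 — ok
T2 LOAD — after: cnt=1, r=1 — load
T2 CAS — after: cnt=2, r=1 — ok
T0 CAS — after: cnt=2, r=0 — retry
T0 LOAD — after: cnt=2, r=2 — load
T0 CAS — after: cnt=3, r=2 — ok
Flip is step 6.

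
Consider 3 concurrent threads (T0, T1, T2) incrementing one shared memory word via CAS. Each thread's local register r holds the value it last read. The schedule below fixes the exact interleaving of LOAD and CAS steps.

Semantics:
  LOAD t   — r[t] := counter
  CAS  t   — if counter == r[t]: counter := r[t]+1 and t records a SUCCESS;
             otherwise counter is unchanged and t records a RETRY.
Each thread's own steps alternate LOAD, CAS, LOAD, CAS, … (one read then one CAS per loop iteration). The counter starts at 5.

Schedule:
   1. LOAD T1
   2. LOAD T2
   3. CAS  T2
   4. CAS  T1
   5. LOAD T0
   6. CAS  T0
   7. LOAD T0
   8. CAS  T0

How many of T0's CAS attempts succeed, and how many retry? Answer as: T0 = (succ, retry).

T0 = (2, 0)

#1 T1 reads 5
#2 T2 reads 5
#3 T2 CAS(5→6) writes; counter now 6
#4 T1 CAS(5→6) fails; counter now 6
#5 T0 reads 6
#6 T0 CAS(6→7) writes; counter now 7
#7 T0 reads 7
#8 T0 CAS(7→8) writes; counter now 8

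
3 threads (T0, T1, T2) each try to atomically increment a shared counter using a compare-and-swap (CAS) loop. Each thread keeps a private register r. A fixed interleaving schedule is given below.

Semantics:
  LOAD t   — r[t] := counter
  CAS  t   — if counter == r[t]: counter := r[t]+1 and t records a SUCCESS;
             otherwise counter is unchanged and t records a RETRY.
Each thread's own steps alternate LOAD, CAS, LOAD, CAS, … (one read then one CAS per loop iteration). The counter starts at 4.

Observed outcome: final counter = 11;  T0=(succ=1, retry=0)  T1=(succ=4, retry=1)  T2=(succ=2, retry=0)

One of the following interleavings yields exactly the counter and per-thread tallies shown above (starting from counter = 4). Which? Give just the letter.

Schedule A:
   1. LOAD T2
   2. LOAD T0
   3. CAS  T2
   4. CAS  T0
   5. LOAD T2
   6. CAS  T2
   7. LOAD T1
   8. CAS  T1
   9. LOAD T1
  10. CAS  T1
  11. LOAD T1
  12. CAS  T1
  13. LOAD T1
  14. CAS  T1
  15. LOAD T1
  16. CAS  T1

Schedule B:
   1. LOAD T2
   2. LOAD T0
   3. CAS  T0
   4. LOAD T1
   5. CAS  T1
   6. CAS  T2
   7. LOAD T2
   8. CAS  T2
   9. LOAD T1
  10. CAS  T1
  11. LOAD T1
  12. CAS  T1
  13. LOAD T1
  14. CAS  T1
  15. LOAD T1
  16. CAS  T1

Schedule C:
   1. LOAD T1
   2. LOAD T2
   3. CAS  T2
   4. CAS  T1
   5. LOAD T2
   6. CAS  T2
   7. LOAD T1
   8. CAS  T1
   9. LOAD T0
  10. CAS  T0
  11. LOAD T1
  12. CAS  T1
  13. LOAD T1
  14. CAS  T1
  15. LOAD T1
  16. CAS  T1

Tracing schedule C:
#1 T1 reads 4
#2 T2 reads 4
#3 T2 CAS(4→5) writes; counter now 5
#4 T1 CAS(4→5) fails; counter now 5
#5 T2 reads 5
#6 T2 CAS(5→6) writes; counter now 6
#7 T1 reads 6
#8 T1 CAS(6→7) writes; counter now 7
#9 T0 reads 7
#10 T0 CAS(7→8) writes; counter now 8
#11 T1 reads 8
#12 T1 CAS(8→9) writes; counter now 9
#13 T1 reads 9
#14 T1 CAS(9→10) writes; counter now 10
#15 T1 reads 10
#16 T1 CAS(10→11) writes; counter now 11

C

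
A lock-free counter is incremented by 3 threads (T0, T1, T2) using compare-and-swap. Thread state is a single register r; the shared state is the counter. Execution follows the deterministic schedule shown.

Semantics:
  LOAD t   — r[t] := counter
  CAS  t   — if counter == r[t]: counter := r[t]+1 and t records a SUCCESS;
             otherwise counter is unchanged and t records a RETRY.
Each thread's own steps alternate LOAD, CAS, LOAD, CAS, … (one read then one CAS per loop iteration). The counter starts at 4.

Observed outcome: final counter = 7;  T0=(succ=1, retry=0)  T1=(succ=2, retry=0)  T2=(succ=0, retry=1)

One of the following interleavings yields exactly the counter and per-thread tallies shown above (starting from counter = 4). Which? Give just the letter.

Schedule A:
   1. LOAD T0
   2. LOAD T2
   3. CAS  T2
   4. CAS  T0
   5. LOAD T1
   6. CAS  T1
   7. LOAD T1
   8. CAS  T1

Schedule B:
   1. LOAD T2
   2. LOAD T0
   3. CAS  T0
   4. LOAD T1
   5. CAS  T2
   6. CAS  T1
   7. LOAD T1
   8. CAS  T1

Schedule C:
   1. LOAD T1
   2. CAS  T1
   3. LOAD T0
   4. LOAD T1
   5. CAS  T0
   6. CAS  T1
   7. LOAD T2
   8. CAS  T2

B

Tracing schedule B:
#1 T2 reads 4
#2 T0 reads 4
#3 T0 CAS(4→5) writes; counter now 5
#4 T1 reads 5
#5 T2 CAS(4→5) fails; counter now 5
#6 T1 CAS(5→6) writes; counter now 6
#7 T1 reads 6
#8 T1 CAS(6→7) writes; counter now 7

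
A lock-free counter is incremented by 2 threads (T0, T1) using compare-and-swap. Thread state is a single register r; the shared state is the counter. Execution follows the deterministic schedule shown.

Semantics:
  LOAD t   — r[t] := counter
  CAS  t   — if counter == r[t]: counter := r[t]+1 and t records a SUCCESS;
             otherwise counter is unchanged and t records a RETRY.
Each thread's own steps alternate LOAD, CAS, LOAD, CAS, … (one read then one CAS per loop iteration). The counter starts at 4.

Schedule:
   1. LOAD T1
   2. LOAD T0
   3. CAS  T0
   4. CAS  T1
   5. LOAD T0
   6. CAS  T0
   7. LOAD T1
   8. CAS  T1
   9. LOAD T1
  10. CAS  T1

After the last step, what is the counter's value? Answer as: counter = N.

1. LOAD T1 → mem=4 r[T1]=4 [LOAD]
2. LOAD T0 → mem=4 r[T0]=4 [LOAD]
3. CAS T0 → mem=5 r[T0]=4 [OK]
4. CAS T1 → mem=5 r[T1]=4 [RETRY]
5. LOAD T0 → mem=5 r[T0]=5 [LOAD]
6. CAS T0 → mem=6 r[T0]=5 [OK]
7. LOAD T1 → mem=6 r[T1]=6 [LOAD]
8. CAS T1 → mem=7 r[T1]=6 [OK]
9. LOAD T1 → mem=7 r[T1]=7 [LOAD]
10. CAS T1 → mem=8 r[T1]=7 [OK]

counter = 8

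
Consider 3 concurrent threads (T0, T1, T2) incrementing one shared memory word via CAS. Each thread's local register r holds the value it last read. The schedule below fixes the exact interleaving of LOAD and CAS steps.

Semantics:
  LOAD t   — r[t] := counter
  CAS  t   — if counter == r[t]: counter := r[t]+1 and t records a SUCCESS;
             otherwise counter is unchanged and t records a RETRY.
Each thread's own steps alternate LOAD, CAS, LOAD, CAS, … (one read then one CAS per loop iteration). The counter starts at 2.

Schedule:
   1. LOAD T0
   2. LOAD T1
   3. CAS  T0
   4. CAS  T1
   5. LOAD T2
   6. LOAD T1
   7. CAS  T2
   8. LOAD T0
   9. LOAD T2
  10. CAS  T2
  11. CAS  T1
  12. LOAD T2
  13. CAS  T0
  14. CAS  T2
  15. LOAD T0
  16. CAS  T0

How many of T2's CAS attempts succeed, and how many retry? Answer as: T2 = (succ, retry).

#1 T0 reads 2
#2 T1 reads 2
#3 T0 CAS(2→3) writes; counter now 3
#4 T1 CAS(2→3) fails; counter now 3
#5 T2 reads 3
#6 T1 reads 3
#7 T2 CAS(3→4) writes; counter now 4
#8 T0 reads 4
#9 T2 reads 4
#10 T2 CAS(4→5) writes; counter now 5
#11 T1 CAS(3→4) fails; counter now 5
#12 T2 reads 5
#13 T0 CAS(4→5) fails; counter now 5
#14 T2 CAS(5→6) writes; counter now 6
#15 T0 reads 6
#16 T0 CAS(6→7) writes; counter now 7

T2 = (3, 0)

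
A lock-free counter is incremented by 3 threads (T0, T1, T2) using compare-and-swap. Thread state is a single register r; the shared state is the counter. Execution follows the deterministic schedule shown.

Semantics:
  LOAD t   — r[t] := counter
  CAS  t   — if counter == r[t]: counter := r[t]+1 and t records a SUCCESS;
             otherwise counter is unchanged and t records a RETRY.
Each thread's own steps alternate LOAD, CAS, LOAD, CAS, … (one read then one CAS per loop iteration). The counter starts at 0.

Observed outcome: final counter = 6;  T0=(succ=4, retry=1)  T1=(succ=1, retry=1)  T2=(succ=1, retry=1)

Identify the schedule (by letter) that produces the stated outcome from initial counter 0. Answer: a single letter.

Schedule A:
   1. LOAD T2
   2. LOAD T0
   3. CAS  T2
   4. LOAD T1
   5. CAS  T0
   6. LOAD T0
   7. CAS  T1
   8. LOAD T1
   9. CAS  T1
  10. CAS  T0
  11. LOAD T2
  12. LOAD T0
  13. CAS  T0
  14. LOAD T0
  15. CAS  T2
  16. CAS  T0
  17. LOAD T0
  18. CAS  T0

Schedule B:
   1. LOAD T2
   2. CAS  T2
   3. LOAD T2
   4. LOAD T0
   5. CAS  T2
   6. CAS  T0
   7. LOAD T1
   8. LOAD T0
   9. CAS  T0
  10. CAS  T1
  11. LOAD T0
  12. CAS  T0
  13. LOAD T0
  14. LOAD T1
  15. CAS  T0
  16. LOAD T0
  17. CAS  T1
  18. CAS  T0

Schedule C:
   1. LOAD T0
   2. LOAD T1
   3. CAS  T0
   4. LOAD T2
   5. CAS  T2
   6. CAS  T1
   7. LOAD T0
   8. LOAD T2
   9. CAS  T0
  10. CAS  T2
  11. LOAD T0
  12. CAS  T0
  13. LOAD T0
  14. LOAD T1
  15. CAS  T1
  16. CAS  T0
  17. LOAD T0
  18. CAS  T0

C

Run C:
#1 T0 reads 0
#2 T1 reads 0
#3 T0 CAS(0→1) writes; counter now 1
#4 T2 reads 1
#5 T2 CAS(1→2) writes; counter now 2
#6 T1 CAS(0→1) fails; counter now 2
#7 T0 reads 2
#8 T2 reads 2
#9 T0 CAS(2→3) writes; counter now 3
#10 T2 CAS(2→3) fails; counter now 3
#11 T0 reads 3
#12 T0 CAS(3→4) writes; counter now 4
#13 T0 reads 4
#14 T1 reads 4
#15 T1 CAS(4→5) writes; counter now 5
#16 T0 CAS(4→5) fails; counter now 5
#17 T0 reads 5
#18 T0 CAS(5→6) writes; counter now 6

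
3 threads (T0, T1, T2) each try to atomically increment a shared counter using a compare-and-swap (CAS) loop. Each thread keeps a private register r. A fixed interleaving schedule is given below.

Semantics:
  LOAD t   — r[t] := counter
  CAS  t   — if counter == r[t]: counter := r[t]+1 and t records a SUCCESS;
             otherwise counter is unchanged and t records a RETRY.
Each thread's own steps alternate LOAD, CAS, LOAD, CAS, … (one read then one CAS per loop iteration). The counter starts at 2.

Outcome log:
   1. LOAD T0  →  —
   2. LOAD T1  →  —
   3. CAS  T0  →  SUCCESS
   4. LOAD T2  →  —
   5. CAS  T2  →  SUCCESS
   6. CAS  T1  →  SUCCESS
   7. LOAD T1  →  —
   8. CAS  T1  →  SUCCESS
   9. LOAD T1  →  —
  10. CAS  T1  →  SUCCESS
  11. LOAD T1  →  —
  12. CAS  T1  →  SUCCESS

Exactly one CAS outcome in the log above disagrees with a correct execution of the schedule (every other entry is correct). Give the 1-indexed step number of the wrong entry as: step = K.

step = 6

Correct run:
step 1: T0 LOAD ⇒ load; ctr=2 reg=2
step 2: T1 LOAD ⇒ load; ctr=2 reg=2
step 3: T0 CAS ⇒ ok; ctr=3 reg=2
step 4: T2 LOAD ⇒ load; ctr=3 reg=3
step 5: T2 CAS ⇒ ok; ctr=4 reg=3
step 6: T1 CAS ⇒ retry; ctr=4 reg=2
step 7: T1 LOAD ⇒ load; ctr=4 reg=4
step 8: T1 CAS ⇒ ok; ctr=5 reg=4
step 9: T1 LOAD ⇒ load; ctr=5 reg=5
step 10: T1 CAS ⇒ ok; ctr=6 reg=5
step 11: T1 LOAD ⇒ load; ctr=6 reg=6
step 12: T1 CAS ⇒ ok; ctr=7 reg=6
Log disagrees first at step 6.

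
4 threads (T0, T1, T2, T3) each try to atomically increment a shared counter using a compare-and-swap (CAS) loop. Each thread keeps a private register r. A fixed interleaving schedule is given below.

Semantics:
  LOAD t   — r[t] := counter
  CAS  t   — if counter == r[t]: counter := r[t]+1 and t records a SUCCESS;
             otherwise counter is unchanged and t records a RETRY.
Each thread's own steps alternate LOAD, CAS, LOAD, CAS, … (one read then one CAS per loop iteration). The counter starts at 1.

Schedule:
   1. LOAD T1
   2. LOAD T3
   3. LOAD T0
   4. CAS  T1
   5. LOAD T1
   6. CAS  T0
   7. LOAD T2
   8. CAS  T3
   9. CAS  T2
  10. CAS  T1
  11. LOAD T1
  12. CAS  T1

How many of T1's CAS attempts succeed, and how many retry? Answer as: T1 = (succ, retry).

1. LOAD T1 → mem=1 r[T1]=1 [LOAD]
2. LOAD T3 → mem=1 r[T3]=1 [LOAD]
3. LOAD T0 → mem=1 r[T0]=1 [LOAD]
4. CAS T1 → mem=2 r[T1]=1 [OK]
5. LOAD T1 → mem=2 r[T1]=2 [LOAD]
6. CAS T0 → mem=2 r[T0]=1 [RETRY]
7. LOAD T2 → mem=2 r[T2]=2 [LOAD]
8. CAS T3 → mem=2 r[T3]=1 [RETRY]
9. CAS T2 → mem=3 r[T2]=2 [OK]
10. CAS T1 → mem=3 r[T1]=2 [RETRY]
11. LOAD T1 → mem=3 r[T1]=3 [LOAD]
12. CAS T1 → mem=4 r[T1]=3 [OK]

T1 = (2, 1)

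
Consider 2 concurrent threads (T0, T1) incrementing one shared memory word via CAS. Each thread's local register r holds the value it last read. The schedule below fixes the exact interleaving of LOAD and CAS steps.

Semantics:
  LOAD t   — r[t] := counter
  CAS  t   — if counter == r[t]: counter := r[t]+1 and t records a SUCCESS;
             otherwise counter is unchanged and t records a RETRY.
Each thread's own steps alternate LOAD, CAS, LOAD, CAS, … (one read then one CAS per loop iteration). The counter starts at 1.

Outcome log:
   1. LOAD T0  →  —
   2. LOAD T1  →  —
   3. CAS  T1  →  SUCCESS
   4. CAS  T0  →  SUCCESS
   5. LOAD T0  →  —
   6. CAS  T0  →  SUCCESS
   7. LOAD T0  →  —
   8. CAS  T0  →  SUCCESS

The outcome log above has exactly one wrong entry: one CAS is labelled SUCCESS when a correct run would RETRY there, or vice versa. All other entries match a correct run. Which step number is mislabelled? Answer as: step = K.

step = 4

Re-executing:
#1 T0 reads 1
#2 T1 reads 1
#3 T1 CAS(1→2) writes; counter now 2
#4 T0 CAS(1→2) fails; counter now 2
#5 T0 reads 2
#6 T0 CAS(2→3) writes; counter now 3
#7 T0 reads 3
#8 T0 CAS(3→4) writes; counter now 4
Mismatch at 4.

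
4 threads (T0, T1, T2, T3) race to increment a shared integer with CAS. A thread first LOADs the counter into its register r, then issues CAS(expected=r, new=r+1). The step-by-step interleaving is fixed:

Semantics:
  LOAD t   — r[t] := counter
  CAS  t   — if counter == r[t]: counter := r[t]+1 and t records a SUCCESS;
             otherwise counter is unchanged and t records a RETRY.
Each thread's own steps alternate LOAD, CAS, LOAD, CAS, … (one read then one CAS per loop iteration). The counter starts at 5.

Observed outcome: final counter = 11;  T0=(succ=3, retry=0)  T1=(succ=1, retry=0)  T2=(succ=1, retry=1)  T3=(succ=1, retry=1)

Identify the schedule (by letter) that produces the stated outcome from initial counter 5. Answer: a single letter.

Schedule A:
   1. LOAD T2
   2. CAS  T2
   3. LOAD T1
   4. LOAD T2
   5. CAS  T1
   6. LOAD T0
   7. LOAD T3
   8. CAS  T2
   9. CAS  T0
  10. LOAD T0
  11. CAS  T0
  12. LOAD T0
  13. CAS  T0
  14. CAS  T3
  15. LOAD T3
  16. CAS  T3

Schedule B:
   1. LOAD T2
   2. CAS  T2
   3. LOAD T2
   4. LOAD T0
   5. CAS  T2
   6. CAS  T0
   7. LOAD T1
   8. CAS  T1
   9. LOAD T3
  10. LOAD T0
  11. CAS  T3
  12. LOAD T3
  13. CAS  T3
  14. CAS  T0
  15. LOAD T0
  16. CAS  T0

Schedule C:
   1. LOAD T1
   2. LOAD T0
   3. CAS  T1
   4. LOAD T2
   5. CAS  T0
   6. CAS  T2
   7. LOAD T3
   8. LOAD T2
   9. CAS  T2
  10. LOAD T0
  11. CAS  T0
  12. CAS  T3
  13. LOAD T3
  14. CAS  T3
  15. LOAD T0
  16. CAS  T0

Run A:
step 1: T2 LOAD ⇒ load; ctr=5 reg=5
step 2: T2 CAS ⇒ ok; ctr=6 reg=5
step 3: T1 LOAD ⇒ load; ctr=6 reg=6
step 4: T2 LOAD ⇒ load; ctr=6 reg=6
step 5: T1 CAS ⇒ ok; ctr=7 reg=6
step 6: T0 LOAD ⇒ load; ctr=7 reg=7
step 7: T3 LOAD ⇒ load; ctr=7 reg=7
step 8: T2 CAS ⇒ retry; ctr=7 reg=6
step 9: T0 CAS ⇒ ok; ctr=8 reg=7
step 10: T0 LOAD ⇒ load; ctr=8 reg=8
step 11: T0 CAS ⇒ ok; ctr=9 reg=8
step 12: T0 LOAD ⇒ load; ctr=9 reg=9
step 13: T0 CAS ⇒ ok; ctr=10 reg=9
step 14: T3 CAS ⇒ retry; ctr=10 reg=7
step 15: T3 LOAD ⇒ load; ctr=10 reg=10
step 16: T3 CAS ⇒ ok; ctr=11 reg=10

A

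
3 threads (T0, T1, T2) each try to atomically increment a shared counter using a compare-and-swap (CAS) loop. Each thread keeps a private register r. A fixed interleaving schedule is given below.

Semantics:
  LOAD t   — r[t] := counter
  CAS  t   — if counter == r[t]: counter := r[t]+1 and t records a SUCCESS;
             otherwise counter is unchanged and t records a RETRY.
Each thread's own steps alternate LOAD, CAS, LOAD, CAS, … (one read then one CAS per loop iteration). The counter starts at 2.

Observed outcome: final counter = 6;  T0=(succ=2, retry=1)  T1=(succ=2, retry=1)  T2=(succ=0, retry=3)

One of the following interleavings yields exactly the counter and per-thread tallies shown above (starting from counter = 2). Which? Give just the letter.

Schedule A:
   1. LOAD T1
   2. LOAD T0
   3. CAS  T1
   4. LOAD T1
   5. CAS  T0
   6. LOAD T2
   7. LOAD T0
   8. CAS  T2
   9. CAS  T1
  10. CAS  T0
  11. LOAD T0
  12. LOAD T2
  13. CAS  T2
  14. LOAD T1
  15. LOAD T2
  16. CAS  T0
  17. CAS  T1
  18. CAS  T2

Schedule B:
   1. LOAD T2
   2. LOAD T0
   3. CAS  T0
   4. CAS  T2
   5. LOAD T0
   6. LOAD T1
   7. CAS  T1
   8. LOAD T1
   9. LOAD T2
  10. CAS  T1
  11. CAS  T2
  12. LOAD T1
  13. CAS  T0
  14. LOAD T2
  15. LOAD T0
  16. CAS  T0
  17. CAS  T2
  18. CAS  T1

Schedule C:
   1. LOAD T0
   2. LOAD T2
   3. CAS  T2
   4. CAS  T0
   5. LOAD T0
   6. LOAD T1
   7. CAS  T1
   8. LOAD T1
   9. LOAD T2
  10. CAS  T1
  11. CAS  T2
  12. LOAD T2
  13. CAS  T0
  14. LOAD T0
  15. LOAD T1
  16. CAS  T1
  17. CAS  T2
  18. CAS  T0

Simulating candidate B:
#1 T2 reads 2
#2 T0 reads 2
#3 T0 CAS(2→3) writes; counter now 3
#4 T2 CAS(2→3) fails; counter now 3
#5 T0 reads 3
#6 T1 reads 3
#7 T1 CAS(3→4) writes; counter now 4
#8 T1 reads 4
#9 T2 reads 4
#10 T1 CAS(4→5) writes; counter now 5
#11 T2 CAS(4→5) fails; counter now 5
#12 T1 reads 5
#13 T0 CAS(3→4) fails; counter now 5
#14 T2 reads 5
#15 T0 reads 5
#16 T0 CAS(5→6) writes; counter now 6
#17 T2 CAS(5→6) fails; counter now 6
#18 T1 CAS(5→6) fails; counter now 6

B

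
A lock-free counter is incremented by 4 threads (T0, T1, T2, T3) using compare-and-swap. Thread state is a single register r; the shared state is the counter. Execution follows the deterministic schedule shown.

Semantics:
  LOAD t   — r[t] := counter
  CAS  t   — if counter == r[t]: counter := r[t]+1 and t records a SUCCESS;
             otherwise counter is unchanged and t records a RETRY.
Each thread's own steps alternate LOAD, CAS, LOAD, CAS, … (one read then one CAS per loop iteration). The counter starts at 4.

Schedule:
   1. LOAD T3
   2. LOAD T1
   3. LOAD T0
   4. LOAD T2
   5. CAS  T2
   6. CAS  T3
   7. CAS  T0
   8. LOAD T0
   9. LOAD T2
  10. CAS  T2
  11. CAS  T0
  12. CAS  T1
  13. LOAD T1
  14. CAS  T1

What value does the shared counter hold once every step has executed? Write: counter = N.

step 1: T3 LOAD ⇒ load; ctr=4 reg=4
step 2: T1 LOAD ⇒ load; ctr=4 reg=4
step 3: T0 LOAD ⇒ load; ctr=4 reg=4
step 4: T2 LOAD ⇒ load; ctr=4 reg=4
step 5: T2 CAS ⇒ ok; ctr=5 reg=4
step 6: T3 CAS ⇒ retry; ctr=5 reg=4
step 7: T0 CAS ⇒ retry; ctr=5 reg=4
step 8: T0 LOAD ⇒ load; ctr=5 reg=5
step 9: T2 LOAD ⇒ load; ctr=5 reg=5
step 10: T2 CAS ⇒ ok; ctr=6 reg=5
step 11: T0 CAS ⇒ retry; ctr=6 reg=5
step 12: T1 CAS ⇒ retry; ctr=6 reg=4
step 13: T1 LOAD ⇒ load; ctr=6 reg=6
step 14: T1 CAS ⇒ ok; ctr=7 reg=6

counter = 7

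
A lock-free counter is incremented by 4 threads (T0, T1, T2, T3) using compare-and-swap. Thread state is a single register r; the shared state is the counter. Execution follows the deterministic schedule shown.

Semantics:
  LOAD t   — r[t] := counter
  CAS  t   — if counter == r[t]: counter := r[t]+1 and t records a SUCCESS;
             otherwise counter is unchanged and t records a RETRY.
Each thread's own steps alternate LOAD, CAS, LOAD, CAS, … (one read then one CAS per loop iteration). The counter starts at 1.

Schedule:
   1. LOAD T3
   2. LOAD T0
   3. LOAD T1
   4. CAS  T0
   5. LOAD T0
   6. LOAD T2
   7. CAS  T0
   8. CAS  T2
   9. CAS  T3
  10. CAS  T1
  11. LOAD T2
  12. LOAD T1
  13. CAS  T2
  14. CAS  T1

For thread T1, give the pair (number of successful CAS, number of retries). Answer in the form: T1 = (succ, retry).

step 1: T3 LOAD ⇒ load; ctr=1 reg=1
step 2: T0 LOAD ⇒ load; ctr=1 reg=1
step 3: T1 LOAD ⇒ load; ctr=1 reg=1
step 4: T0 CAS ⇒ ok; ctr=2 reg=1
step 5: T0 LOAD ⇒ load; ctr=2 reg=2
step 6: T2 LOAD ⇒ load; ctr=2 reg=2
step 7: T0 CAS ⇒ ok; ctr=3 reg=2
step 8: T2 CAS ⇒ retry; ctr=3 reg=2
step 9: T3 CAS ⇒ retry; ctr=3 reg=1
step 10: T1 CAS ⇒ retry; ctr=3 reg=1
step 11: T2 LOAD ⇒ load; ctr=3 reg=3
step 12: T1 LOAD ⇒ load; ctr=3 reg=3
step 13: T2 CAS ⇒ ok; ctr=4 reg=3
step 14: T1 CAS ⇒ retry; ctr=4 reg=3

T1 = (0, 2)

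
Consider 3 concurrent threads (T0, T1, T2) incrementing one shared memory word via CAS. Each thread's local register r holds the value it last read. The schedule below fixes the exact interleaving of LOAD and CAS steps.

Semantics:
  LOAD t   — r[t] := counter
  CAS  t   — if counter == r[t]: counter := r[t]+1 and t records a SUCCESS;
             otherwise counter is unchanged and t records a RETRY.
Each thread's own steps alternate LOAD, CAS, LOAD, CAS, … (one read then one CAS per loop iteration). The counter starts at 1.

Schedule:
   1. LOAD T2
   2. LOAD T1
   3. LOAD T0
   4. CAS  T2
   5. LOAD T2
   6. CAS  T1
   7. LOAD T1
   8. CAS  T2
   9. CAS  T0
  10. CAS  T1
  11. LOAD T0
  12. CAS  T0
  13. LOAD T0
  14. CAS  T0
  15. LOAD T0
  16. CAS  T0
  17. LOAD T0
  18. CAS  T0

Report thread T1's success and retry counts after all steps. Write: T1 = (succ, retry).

#1 T2 reads 1
#2 T1 reads 1
#3 T0 reads 1
#4 T2 CAS(1→2) writes; counter now 2
#5 T2 reads 2
#6 T1 CAS(1→2) fails; counter now 2
#7 T1 reads 2
#8 T2 CAS(2→3) writes; counter now 3
#9 T0 CAS(1→2) fails; counter now 3
#10 T1 CAS(2→3) fails; counter now 3
#11 T0 reads 3
#12 T0 CAS(3→4) writes; counter now 4
#13 T0 reads 4
#14 T0 CAS(4→5) writes; counter now 5
#15 T0 reads 5
#16 T0 CAS(5→6) writes; counter now 6
#17 T0 reads 6
#18 T0 CAS(6→7) writes; counter now 7

T1 = (0, 2)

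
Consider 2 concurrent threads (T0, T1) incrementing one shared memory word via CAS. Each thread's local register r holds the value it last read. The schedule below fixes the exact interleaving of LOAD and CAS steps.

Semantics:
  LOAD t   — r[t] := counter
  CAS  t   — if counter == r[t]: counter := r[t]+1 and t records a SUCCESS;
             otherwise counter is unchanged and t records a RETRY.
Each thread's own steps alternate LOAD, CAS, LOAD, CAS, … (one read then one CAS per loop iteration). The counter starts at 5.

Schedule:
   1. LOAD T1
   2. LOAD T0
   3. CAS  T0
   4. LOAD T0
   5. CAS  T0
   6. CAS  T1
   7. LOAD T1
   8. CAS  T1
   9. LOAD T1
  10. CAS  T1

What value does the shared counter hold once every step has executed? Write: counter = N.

[1] T1.load  rd  (counter 5, T1.r 5)
[2] T0.load  rd  (counter 5, T0.r 5)
[3] T0.cas  hit  (counter 6, T0.r 5)
[4] T0.load  rd  (counter 6, T0.r 6)
[5] T0.cas  hit  (counter 7, T0.r 6)
[6] T1.cas  miss  (counter 7, T1.r 5)
[7] T1.load  rd  (counter 7, T1.r 7)
[8] T1.cas  hit  (counter 8, T1.r 7)
[9] T1.load  rd  (counter 8, T1.r 8)
[10] T1.cas  hit  (counter 9, T1.r 8)

counter = 9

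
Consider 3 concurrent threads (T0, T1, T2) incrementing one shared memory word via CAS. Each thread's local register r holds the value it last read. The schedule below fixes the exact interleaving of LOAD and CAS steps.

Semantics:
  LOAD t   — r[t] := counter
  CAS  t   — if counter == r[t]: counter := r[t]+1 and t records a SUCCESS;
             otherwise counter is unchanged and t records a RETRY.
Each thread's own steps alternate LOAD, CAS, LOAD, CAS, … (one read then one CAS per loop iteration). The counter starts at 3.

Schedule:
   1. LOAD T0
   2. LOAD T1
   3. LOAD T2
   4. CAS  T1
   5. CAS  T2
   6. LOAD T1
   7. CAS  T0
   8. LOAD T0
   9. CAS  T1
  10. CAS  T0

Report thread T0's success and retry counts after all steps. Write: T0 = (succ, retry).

   1) LOAD T0:  M=3  r_T0=3
   2) LOAD T1:  M=3  r_T1=3
   3) LOAD T2:  M=3  r_T2=3
   4) CAS  T1:  M=4  r_T1=3 ✓
   5) CAS  T2:  M=4  r_T2=3 ✗
   6) LOAD T1:  M=4  r_T1=4
   7) CAS  T0:  M=4  r_T0=3 ✗
   8) LOAD T0:  M=4  r_T0=4
   9) CAS  T1:  M=5  r_T1=4 ✓
  10) CAS  T0:  M=5  r_T0=4 ✗

T0 = (0, 2)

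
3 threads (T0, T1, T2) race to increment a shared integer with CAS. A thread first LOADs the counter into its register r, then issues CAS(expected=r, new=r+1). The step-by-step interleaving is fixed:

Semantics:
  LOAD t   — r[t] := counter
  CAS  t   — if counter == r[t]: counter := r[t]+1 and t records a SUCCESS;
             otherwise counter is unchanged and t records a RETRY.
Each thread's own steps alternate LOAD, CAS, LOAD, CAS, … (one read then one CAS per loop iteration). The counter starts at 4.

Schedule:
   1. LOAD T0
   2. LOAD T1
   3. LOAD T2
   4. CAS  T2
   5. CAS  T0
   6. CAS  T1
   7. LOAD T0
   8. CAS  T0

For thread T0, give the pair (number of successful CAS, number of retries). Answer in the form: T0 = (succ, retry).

T0 = (1, 1)

   1) LOAD T0:  M=4  r_T0=4
   2) LOAD T1:  M=4  r_T1=4
   3) LOAD T2:  M=4  r_T2=4
   4) CAS  T2:  M=5  r_T2=4 ✓
   5) CAS  T0:  M=5  r_T0=4 ✗
   6) CAS  T1:  M=5  r_T1=4 ✗
   7) LOAD T0:  M=5  r_T0=5
   8) CAS  T0:  M=6  r_T0=5 ✓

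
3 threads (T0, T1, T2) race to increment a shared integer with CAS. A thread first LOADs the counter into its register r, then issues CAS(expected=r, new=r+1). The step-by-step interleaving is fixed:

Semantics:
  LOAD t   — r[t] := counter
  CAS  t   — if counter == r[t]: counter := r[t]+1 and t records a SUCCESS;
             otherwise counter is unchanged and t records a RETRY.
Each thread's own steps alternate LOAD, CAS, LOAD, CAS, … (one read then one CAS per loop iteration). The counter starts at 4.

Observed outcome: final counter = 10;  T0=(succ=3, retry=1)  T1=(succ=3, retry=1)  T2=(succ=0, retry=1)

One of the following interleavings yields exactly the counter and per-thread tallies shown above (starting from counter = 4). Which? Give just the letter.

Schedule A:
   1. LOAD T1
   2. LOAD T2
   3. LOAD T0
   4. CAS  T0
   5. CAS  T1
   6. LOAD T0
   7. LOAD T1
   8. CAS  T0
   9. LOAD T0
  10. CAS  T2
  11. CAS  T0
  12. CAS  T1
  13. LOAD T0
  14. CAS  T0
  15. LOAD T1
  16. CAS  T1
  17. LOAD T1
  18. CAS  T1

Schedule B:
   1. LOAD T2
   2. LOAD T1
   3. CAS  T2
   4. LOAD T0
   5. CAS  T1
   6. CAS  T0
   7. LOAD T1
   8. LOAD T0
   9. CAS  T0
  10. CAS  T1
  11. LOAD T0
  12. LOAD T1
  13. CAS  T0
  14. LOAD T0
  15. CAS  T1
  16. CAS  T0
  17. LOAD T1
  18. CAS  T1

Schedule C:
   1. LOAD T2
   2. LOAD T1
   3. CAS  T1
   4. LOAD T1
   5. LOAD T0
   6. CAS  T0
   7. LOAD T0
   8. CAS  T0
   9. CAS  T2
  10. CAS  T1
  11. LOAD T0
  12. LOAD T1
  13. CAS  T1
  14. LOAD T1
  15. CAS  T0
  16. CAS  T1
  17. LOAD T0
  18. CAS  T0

Simulating candidate C:
[1] T2.load  rd  (counter 4, T2.r 4)
[2] T1.load  rd  (counter 4, T1.r 4)
[3] T1.cas  hit  (counter 5, T1.r 4)
[4] T1.load  rd  (counter 5, T1.r 5)
[5] T0.load  rd  (counter 5, T0.r 5)
[6] T0.cas  hit  (counter 6, T0.r 5)
[7] T0.load  rd  (counter 6, T0.r 6)
[8] T0.cas  hit  (counter 7, T0.r 6)
[9] T2.cas  miss  (counter 7, T2.r 4)
[10] T1.cas  miss  (counter 7, T1.r 5)
[11] T0.load  rd  (counter 7, T0.r 7)
[12] T1.load  rd  (counter 7, T1.r 7)
[13] T1.cas  hit  (counter 8, T1.r 7)
[14] T1.load  rd  (counter 8, T1.r 8)
[15] T0.cas  miss  (counter 8, T0.r 7)
[16] T1.cas  hit  (counter 9, T1.r 8)
[17] T0.load  rd  (counter 9, T0.r 9)
[18] T0.cas  hit  (counter 10, T0.r 9)

C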